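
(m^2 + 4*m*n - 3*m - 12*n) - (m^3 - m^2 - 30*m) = -m^3 + 2*m^2 + 4*m*n + 27*m - 12*n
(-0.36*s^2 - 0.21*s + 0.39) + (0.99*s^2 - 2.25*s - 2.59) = 0.63*s^2 - 2.46*s - 2.2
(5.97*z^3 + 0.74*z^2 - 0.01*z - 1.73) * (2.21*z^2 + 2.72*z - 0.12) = 13.1937*z^5 + 17.8738*z^4 + 1.2743*z^3 - 3.9393*z^2 - 4.7044*z + 0.2076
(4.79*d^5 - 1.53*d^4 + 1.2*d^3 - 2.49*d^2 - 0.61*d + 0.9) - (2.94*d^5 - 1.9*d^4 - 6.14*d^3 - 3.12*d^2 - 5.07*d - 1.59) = 1.85*d^5 + 0.37*d^4 + 7.34*d^3 + 0.63*d^2 + 4.46*d + 2.49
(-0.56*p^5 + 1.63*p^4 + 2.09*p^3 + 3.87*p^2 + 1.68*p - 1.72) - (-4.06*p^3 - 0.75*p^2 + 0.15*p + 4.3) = -0.56*p^5 + 1.63*p^4 + 6.15*p^3 + 4.62*p^2 + 1.53*p - 6.02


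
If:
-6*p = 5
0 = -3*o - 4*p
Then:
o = 10/9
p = -5/6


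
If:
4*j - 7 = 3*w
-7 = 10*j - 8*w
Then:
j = 77/2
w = 49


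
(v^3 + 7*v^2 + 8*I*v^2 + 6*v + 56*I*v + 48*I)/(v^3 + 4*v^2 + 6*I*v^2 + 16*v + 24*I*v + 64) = (v^2 + 7*v + 6)/(v^2 + 2*v*(2 - I) - 8*I)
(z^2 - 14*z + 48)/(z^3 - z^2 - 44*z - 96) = (z - 6)/(z^2 + 7*z + 12)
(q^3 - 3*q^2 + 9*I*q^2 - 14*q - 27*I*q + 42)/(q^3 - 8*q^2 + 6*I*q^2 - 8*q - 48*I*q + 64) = (q^2 + q*(-3 + 7*I) - 21*I)/(q^2 + 4*q*(-2 + I) - 32*I)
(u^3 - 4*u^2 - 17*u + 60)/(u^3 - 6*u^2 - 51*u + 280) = (u^2 + u - 12)/(u^2 - u - 56)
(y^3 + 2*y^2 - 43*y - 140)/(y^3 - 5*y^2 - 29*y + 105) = (y + 4)/(y - 3)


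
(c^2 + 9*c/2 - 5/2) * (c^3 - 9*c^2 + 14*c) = c^5 - 9*c^4/2 - 29*c^3 + 171*c^2/2 - 35*c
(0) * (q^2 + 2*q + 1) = 0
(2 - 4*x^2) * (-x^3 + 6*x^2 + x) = 4*x^5 - 24*x^4 - 6*x^3 + 12*x^2 + 2*x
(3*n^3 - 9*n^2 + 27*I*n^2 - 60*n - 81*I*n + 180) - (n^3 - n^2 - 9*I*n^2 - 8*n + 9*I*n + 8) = 2*n^3 - 8*n^2 + 36*I*n^2 - 52*n - 90*I*n + 172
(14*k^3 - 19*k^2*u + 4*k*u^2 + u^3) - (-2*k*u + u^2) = 14*k^3 - 19*k^2*u + 4*k*u^2 + 2*k*u + u^3 - u^2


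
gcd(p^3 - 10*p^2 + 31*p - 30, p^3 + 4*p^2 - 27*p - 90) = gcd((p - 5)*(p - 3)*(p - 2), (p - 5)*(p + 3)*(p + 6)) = p - 5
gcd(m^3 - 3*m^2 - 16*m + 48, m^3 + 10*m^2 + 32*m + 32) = m + 4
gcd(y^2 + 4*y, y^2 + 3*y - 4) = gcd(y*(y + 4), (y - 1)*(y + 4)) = y + 4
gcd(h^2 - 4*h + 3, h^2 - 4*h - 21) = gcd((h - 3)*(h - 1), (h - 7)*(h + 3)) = 1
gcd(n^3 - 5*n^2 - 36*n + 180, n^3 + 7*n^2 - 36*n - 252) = n^2 - 36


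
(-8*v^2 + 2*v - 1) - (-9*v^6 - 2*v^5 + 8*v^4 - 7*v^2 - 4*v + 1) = 9*v^6 + 2*v^5 - 8*v^4 - v^2 + 6*v - 2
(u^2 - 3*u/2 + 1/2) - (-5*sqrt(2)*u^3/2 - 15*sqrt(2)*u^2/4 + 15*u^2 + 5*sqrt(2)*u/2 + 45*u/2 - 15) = 5*sqrt(2)*u^3/2 - 14*u^2 + 15*sqrt(2)*u^2/4 - 24*u - 5*sqrt(2)*u/2 + 31/2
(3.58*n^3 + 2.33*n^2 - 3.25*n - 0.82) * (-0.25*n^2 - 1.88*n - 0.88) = -0.895*n^5 - 7.3129*n^4 - 6.7183*n^3 + 4.2646*n^2 + 4.4016*n + 0.7216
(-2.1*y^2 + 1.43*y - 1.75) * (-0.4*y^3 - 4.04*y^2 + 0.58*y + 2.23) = 0.84*y^5 + 7.912*y^4 - 6.2952*y^3 + 3.2164*y^2 + 2.1739*y - 3.9025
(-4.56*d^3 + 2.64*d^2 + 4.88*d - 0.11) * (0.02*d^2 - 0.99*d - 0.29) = -0.0912*d^5 + 4.5672*d^4 - 1.1936*d^3 - 5.599*d^2 - 1.3063*d + 0.0319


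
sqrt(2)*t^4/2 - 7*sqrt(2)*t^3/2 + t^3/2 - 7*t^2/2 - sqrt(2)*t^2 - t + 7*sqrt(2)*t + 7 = (t - 7)*(t - sqrt(2))*(t + sqrt(2))*(sqrt(2)*t/2 + 1/2)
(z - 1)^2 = z^2 - 2*z + 1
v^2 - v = v*(v - 1)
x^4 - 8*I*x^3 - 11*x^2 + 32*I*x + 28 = (x - 2)*(x + 2)*(x - 7*I)*(x - I)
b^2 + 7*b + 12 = (b + 3)*(b + 4)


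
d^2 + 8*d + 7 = (d + 1)*(d + 7)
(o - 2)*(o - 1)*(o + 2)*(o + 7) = o^4 + 6*o^3 - 11*o^2 - 24*o + 28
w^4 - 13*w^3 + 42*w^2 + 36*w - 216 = (w - 6)^2*(w - 3)*(w + 2)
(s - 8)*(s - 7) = s^2 - 15*s + 56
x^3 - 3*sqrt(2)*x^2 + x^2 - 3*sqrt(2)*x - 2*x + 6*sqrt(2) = (x - 1)*(x + 2)*(x - 3*sqrt(2))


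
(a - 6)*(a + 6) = a^2 - 36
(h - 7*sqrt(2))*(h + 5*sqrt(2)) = h^2 - 2*sqrt(2)*h - 70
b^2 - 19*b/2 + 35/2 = (b - 7)*(b - 5/2)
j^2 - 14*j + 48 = (j - 8)*(j - 6)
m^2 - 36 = (m - 6)*(m + 6)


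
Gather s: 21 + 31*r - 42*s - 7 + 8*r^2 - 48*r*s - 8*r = 8*r^2 + 23*r + s*(-48*r - 42) + 14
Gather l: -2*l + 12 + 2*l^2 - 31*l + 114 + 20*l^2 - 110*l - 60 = 22*l^2 - 143*l + 66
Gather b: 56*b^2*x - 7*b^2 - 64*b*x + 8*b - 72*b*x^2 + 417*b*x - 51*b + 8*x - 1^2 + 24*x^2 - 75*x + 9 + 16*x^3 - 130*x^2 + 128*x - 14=b^2*(56*x - 7) + b*(-72*x^2 + 353*x - 43) + 16*x^3 - 106*x^2 + 61*x - 6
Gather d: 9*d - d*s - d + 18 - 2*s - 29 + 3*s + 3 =d*(8 - s) + s - 8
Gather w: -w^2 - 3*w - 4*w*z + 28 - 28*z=-w^2 + w*(-4*z - 3) - 28*z + 28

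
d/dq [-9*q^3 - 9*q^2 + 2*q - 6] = -27*q^2 - 18*q + 2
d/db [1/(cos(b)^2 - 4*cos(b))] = 2*(cos(b) - 2)*sin(b)/((cos(b) - 4)^2*cos(b)^2)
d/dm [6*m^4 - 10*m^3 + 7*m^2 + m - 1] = 24*m^3 - 30*m^2 + 14*m + 1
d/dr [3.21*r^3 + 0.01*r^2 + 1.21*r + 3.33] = 9.63*r^2 + 0.02*r + 1.21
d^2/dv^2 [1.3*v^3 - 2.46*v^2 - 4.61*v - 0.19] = 7.8*v - 4.92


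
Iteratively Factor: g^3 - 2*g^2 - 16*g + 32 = (g - 4)*(g^2 + 2*g - 8) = (g - 4)*(g + 4)*(g - 2)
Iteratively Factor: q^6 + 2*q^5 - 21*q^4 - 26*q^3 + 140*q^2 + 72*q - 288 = (q - 2)*(q^5 + 4*q^4 - 13*q^3 - 52*q^2 + 36*q + 144) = (q - 2)*(q + 2)*(q^4 + 2*q^3 - 17*q^2 - 18*q + 72) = (q - 3)*(q - 2)*(q + 2)*(q^3 + 5*q^2 - 2*q - 24) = (q - 3)*(q - 2)*(q + 2)*(q + 4)*(q^2 + q - 6) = (q - 3)*(q - 2)^2*(q + 2)*(q + 4)*(q + 3)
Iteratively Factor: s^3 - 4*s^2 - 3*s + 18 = (s + 2)*(s^2 - 6*s + 9) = (s - 3)*(s + 2)*(s - 3)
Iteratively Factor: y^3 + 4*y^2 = (y)*(y^2 + 4*y) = y*(y + 4)*(y)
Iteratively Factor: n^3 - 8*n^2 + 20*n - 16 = (n - 2)*(n^2 - 6*n + 8) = (n - 4)*(n - 2)*(n - 2)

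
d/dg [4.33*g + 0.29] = 4.33000000000000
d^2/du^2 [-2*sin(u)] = 2*sin(u)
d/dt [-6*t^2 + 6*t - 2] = 6 - 12*t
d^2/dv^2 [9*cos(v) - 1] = -9*cos(v)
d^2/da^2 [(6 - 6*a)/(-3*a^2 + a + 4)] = 12*((4 - 9*a)*(-3*a^2 + a + 4) - (a - 1)*(6*a - 1)^2)/(-3*a^2 + a + 4)^3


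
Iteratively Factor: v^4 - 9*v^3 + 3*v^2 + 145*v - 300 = (v - 5)*(v^3 - 4*v^2 - 17*v + 60) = (v - 5)*(v - 3)*(v^2 - v - 20) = (v - 5)^2*(v - 3)*(v + 4)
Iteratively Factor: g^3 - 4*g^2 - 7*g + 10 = (g - 1)*(g^2 - 3*g - 10) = (g - 5)*(g - 1)*(g + 2)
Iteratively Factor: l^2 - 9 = (l - 3)*(l + 3)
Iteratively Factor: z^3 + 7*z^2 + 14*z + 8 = (z + 4)*(z^2 + 3*z + 2) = (z + 1)*(z + 4)*(z + 2)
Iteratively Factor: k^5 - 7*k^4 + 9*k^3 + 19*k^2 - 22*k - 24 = (k - 2)*(k^4 - 5*k^3 - k^2 + 17*k + 12) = (k - 3)*(k - 2)*(k^3 - 2*k^2 - 7*k - 4) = (k - 3)*(k - 2)*(k + 1)*(k^2 - 3*k - 4) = (k - 4)*(k - 3)*(k - 2)*(k + 1)*(k + 1)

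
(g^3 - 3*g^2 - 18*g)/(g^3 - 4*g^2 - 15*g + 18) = g/(g - 1)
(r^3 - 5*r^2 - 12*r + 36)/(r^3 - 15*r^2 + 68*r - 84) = (r + 3)/(r - 7)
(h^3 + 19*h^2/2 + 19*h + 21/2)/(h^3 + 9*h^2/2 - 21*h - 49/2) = (2*h + 3)/(2*h - 7)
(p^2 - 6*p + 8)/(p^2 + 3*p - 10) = (p - 4)/(p + 5)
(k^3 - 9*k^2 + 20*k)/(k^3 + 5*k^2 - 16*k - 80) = k*(k - 5)/(k^2 + 9*k + 20)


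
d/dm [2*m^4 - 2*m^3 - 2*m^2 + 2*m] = 8*m^3 - 6*m^2 - 4*m + 2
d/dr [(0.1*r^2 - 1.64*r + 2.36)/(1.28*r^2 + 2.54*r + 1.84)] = (2.3532*r^2 - 5.6736*r - 9.012)/(1.6384*r^4 + 6.5024*r^3 + 11.162*r^2 + 9.3472*r + 3.3856)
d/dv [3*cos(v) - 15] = -3*sin(v)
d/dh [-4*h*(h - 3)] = 12 - 8*h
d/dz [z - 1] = 1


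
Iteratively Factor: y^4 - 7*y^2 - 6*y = (y - 3)*(y^3 + 3*y^2 + 2*y) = y*(y - 3)*(y^2 + 3*y + 2) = y*(y - 3)*(y + 1)*(y + 2)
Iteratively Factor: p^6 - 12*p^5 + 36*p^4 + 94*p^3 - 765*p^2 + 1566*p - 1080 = (p - 3)*(p^5 - 9*p^4 + 9*p^3 + 121*p^2 - 402*p + 360) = (p - 3)^2*(p^4 - 6*p^3 - 9*p^2 + 94*p - 120) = (p - 5)*(p - 3)^2*(p^3 - p^2 - 14*p + 24) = (p - 5)*(p - 3)^2*(p + 4)*(p^2 - 5*p + 6) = (p - 5)*(p - 3)^3*(p + 4)*(p - 2)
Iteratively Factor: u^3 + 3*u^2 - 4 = (u - 1)*(u^2 + 4*u + 4) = (u - 1)*(u + 2)*(u + 2)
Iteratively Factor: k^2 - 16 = (k + 4)*(k - 4)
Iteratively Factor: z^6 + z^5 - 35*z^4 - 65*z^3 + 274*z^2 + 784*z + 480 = (z + 4)*(z^5 - 3*z^4 - 23*z^3 + 27*z^2 + 166*z + 120) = (z - 5)*(z + 4)*(z^4 + 2*z^3 - 13*z^2 - 38*z - 24) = (z - 5)*(z + 2)*(z + 4)*(z^3 - 13*z - 12) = (z - 5)*(z + 1)*(z + 2)*(z + 4)*(z^2 - z - 12) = (z - 5)*(z - 4)*(z + 1)*(z + 2)*(z + 4)*(z + 3)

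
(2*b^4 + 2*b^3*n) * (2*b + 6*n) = 4*b^5 + 16*b^4*n + 12*b^3*n^2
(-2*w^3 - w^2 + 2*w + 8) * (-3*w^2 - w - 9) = 6*w^5 + 5*w^4 + 13*w^3 - 17*w^2 - 26*w - 72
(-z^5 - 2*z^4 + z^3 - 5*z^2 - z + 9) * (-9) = 9*z^5 + 18*z^4 - 9*z^3 + 45*z^2 + 9*z - 81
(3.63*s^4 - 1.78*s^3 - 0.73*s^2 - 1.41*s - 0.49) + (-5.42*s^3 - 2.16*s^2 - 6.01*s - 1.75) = 3.63*s^4 - 7.2*s^3 - 2.89*s^2 - 7.42*s - 2.24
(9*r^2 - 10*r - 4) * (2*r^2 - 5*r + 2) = 18*r^4 - 65*r^3 + 60*r^2 - 8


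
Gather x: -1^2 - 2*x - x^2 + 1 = -x^2 - 2*x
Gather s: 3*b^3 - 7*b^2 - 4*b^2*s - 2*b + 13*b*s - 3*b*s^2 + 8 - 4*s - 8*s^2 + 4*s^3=3*b^3 - 7*b^2 - 2*b + 4*s^3 + s^2*(-3*b - 8) + s*(-4*b^2 + 13*b - 4) + 8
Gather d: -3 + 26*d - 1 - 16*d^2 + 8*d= -16*d^2 + 34*d - 4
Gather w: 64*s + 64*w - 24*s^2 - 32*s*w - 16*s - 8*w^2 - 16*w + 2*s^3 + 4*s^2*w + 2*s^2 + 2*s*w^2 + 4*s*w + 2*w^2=2*s^3 - 22*s^2 + 48*s + w^2*(2*s - 6) + w*(4*s^2 - 28*s + 48)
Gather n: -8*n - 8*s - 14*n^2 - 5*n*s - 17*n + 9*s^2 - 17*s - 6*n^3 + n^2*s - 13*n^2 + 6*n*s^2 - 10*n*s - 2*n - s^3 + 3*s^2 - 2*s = -6*n^3 + n^2*(s - 27) + n*(6*s^2 - 15*s - 27) - s^3 + 12*s^2 - 27*s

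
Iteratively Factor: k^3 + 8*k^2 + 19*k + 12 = (k + 3)*(k^2 + 5*k + 4) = (k + 3)*(k + 4)*(k + 1)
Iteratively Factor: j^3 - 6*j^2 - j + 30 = (j - 5)*(j^2 - j - 6) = (j - 5)*(j + 2)*(j - 3)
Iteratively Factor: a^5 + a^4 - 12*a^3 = (a)*(a^4 + a^3 - 12*a^2) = a^2*(a^3 + a^2 - 12*a) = a^3*(a^2 + a - 12) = a^3*(a + 4)*(a - 3)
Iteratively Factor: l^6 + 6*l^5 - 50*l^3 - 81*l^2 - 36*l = (l + 3)*(l^5 + 3*l^4 - 9*l^3 - 23*l^2 - 12*l) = l*(l + 3)*(l^4 + 3*l^3 - 9*l^2 - 23*l - 12) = l*(l - 3)*(l + 3)*(l^3 + 6*l^2 + 9*l + 4) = l*(l - 3)*(l + 1)*(l + 3)*(l^2 + 5*l + 4) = l*(l - 3)*(l + 1)*(l + 3)*(l + 4)*(l + 1)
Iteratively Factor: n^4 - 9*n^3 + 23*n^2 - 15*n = (n - 5)*(n^3 - 4*n^2 + 3*n) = n*(n - 5)*(n^2 - 4*n + 3) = n*(n - 5)*(n - 3)*(n - 1)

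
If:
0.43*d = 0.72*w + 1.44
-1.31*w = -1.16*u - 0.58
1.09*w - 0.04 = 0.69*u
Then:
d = 1.71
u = -1.61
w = -0.98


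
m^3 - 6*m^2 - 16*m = m*(m - 8)*(m + 2)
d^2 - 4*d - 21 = (d - 7)*(d + 3)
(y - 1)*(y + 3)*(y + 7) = y^3 + 9*y^2 + 11*y - 21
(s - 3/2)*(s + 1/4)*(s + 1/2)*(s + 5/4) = s^4 + s^3/2 - 31*s^2/16 - 23*s/16 - 15/64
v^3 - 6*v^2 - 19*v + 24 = (v - 8)*(v - 1)*(v + 3)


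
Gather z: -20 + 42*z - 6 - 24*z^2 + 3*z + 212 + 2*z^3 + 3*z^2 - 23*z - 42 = 2*z^3 - 21*z^2 + 22*z + 144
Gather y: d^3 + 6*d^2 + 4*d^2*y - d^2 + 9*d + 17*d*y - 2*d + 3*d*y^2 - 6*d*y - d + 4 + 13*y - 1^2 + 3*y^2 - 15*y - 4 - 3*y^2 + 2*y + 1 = d^3 + 5*d^2 + 3*d*y^2 + 6*d + y*(4*d^2 + 11*d)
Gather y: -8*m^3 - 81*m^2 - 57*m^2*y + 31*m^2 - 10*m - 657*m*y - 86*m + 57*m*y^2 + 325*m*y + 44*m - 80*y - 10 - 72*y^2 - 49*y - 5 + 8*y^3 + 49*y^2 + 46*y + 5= -8*m^3 - 50*m^2 - 52*m + 8*y^3 + y^2*(57*m - 23) + y*(-57*m^2 - 332*m - 83) - 10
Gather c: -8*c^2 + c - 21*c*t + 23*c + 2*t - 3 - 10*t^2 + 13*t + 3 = -8*c^2 + c*(24 - 21*t) - 10*t^2 + 15*t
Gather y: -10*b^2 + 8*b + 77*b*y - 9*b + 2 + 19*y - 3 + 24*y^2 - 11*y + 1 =-10*b^2 - b + 24*y^2 + y*(77*b + 8)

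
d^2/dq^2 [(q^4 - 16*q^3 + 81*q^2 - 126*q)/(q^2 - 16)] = 2*(q^6 - 48*q^4 - 382*q^3 + 5424*q^2 - 18336*q + 20736)/(q^6 - 48*q^4 + 768*q^2 - 4096)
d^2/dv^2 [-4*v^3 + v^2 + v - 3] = 2 - 24*v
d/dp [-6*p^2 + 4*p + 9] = 4 - 12*p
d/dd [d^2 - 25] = 2*d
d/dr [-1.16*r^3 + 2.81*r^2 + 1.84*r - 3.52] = -3.48*r^2 + 5.62*r + 1.84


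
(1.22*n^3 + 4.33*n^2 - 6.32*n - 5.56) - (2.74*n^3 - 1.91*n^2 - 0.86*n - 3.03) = -1.52*n^3 + 6.24*n^2 - 5.46*n - 2.53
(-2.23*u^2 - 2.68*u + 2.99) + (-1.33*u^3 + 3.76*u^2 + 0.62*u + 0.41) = -1.33*u^3 + 1.53*u^2 - 2.06*u + 3.4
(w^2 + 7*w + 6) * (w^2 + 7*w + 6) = w^4 + 14*w^3 + 61*w^2 + 84*w + 36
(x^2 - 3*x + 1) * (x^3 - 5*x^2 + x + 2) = x^5 - 8*x^4 + 17*x^3 - 6*x^2 - 5*x + 2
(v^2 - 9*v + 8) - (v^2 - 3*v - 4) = 12 - 6*v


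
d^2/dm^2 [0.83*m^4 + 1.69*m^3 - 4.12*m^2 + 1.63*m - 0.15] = 9.96*m^2 + 10.14*m - 8.24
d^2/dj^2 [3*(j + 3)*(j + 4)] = 6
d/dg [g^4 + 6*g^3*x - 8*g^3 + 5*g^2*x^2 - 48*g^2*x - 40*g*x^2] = 4*g^3 + 18*g^2*x - 24*g^2 + 10*g*x^2 - 96*g*x - 40*x^2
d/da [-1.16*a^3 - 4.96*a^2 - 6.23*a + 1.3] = -3.48*a^2 - 9.92*a - 6.23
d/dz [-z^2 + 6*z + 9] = 6 - 2*z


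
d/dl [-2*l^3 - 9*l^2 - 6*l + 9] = -6*l^2 - 18*l - 6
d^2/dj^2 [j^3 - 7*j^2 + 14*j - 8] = 6*j - 14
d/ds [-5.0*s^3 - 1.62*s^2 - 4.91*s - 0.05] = -15.0*s^2 - 3.24*s - 4.91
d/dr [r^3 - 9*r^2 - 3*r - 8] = 3*r^2 - 18*r - 3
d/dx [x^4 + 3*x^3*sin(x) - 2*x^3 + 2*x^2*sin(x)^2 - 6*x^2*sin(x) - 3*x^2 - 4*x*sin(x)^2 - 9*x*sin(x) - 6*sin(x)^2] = 3*x^3*cos(x) + 4*x^3 + 9*x^2*sin(x) + 2*x^2*sin(2*x) - 6*x^2*cos(x) - 6*x^2 + 4*x*sin(x)^2 - 12*x*sin(x) - 4*x*sin(2*x) - 9*x*cos(x) - 6*x - 4*sin(x)^2 - 9*sin(x) - 6*sin(2*x)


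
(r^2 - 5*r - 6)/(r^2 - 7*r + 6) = (r + 1)/(r - 1)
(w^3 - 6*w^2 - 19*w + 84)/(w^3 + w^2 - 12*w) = (w - 7)/w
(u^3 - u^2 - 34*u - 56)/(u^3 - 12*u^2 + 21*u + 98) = (u + 4)/(u - 7)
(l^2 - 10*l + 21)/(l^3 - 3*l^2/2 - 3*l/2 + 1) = 2*(l^2 - 10*l + 21)/(2*l^3 - 3*l^2 - 3*l + 2)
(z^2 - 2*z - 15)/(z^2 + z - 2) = (z^2 - 2*z - 15)/(z^2 + z - 2)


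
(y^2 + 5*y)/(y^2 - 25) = y/(y - 5)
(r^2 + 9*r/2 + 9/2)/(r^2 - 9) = (r + 3/2)/(r - 3)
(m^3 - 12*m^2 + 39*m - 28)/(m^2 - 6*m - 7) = (m^2 - 5*m + 4)/(m + 1)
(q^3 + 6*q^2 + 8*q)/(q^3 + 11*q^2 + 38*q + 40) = q/(q + 5)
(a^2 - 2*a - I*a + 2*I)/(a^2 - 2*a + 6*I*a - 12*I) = (a - I)/(a + 6*I)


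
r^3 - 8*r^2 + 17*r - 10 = (r - 5)*(r - 2)*(r - 1)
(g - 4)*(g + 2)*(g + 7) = g^3 + 5*g^2 - 22*g - 56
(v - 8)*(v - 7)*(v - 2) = v^3 - 17*v^2 + 86*v - 112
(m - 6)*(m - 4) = m^2 - 10*m + 24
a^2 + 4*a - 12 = (a - 2)*(a + 6)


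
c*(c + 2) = c^2 + 2*c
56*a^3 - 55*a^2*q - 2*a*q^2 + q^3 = (-8*a + q)*(-a + q)*(7*a + q)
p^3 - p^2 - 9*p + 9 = (p - 3)*(p - 1)*(p + 3)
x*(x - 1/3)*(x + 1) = x^3 + 2*x^2/3 - x/3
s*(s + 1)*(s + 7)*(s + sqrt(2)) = s^4 + sqrt(2)*s^3 + 8*s^3 + 7*s^2 + 8*sqrt(2)*s^2 + 7*sqrt(2)*s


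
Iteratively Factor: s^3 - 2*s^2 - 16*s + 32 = (s - 4)*(s^2 + 2*s - 8) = (s - 4)*(s + 4)*(s - 2)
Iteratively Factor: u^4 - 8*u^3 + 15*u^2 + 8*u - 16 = (u - 4)*(u^3 - 4*u^2 - u + 4) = (u - 4)*(u - 1)*(u^2 - 3*u - 4) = (u - 4)*(u - 1)*(u + 1)*(u - 4)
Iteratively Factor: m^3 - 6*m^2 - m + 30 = (m - 3)*(m^2 - 3*m - 10) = (m - 5)*(m - 3)*(m + 2)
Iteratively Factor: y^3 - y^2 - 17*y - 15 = (y + 3)*(y^2 - 4*y - 5) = (y - 5)*(y + 3)*(y + 1)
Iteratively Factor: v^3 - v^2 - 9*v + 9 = (v - 3)*(v^2 + 2*v - 3) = (v - 3)*(v - 1)*(v + 3)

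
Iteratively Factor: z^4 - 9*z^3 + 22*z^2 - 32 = (z + 1)*(z^3 - 10*z^2 + 32*z - 32) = (z - 4)*(z + 1)*(z^2 - 6*z + 8) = (z - 4)*(z - 2)*(z + 1)*(z - 4)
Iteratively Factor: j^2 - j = (j)*(j - 1)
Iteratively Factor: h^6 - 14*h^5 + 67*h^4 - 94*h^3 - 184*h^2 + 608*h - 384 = (h + 2)*(h^5 - 16*h^4 + 99*h^3 - 292*h^2 + 400*h - 192) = (h - 1)*(h + 2)*(h^4 - 15*h^3 + 84*h^2 - 208*h + 192) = (h - 4)*(h - 1)*(h + 2)*(h^3 - 11*h^2 + 40*h - 48) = (h - 4)^2*(h - 1)*(h + 2)*(h^2 - 7*h + 12) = (h - 4)^3*(h - 1)*(h + 2)*(h - 3)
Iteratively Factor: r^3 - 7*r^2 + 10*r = (r)*(r^2 - 7*r + 10) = r*(r - 5)*(r - 2)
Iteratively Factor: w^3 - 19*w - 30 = (w + 2)*(w^2 - 2*w - 15) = (w + 2)*(w + 3)*(w - 5)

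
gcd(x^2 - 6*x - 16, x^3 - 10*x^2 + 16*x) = x - 8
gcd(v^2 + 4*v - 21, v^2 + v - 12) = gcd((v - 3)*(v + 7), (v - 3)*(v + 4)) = v - 3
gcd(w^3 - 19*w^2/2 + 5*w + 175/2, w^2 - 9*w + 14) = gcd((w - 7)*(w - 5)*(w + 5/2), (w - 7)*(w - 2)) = w - 7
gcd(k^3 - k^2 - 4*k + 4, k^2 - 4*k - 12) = k + 2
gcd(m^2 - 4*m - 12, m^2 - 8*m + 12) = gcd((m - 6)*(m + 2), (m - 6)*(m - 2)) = m - 6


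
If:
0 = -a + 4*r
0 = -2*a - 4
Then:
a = -2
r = -1/2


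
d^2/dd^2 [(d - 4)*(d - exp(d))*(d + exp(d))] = -4*d*exp(2*d) + 6*d + 12*exp(2*d) - 8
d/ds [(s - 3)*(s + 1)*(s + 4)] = 3*s^2 + 4*s - 11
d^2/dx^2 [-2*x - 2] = 0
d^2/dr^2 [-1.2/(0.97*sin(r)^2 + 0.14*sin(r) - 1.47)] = (4.51632*sin(r)^4 + 0.48888*sin(r)^3 + 0.0933600000000006*sin(r)^2 - 0.7308*sin(r) - 3.4692)/(0.97*sin(r)^2 + 0.14*sin(r) - 1.47)^3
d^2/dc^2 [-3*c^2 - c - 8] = -6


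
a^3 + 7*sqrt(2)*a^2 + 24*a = a*(a + 3*sqrt(2))*(a + 4*sqrt(2))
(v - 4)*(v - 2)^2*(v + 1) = v^4 - 7*v^3 + 12*v^2 + 4*v - 16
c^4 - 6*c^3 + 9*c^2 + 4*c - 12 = (c - 3)*(c - 2)^2*(c + 1)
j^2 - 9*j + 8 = (j - 8)*(j - 1)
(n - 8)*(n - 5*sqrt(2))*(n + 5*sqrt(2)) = n^3 - 8*n^2 - 50*n + 400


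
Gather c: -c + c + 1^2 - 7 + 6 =0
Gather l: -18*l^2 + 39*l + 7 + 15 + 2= -18*l^2 + 39*l + 24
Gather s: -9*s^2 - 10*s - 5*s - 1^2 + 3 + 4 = -9*s^2 - 15*s + 6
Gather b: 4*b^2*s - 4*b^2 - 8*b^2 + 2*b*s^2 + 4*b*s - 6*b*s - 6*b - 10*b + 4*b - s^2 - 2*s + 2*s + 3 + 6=b^2*(4*s - 12) + b*(2*s^2 - 2*s - 12) - s^2 + 9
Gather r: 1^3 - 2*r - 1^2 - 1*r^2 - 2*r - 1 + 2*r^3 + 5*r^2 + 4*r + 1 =2*r^3 + 4*r^2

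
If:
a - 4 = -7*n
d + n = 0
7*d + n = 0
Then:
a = 4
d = 0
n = 0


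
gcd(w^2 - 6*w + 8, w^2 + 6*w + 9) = 1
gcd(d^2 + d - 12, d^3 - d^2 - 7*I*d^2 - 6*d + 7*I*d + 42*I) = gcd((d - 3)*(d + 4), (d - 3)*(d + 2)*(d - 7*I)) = d - 3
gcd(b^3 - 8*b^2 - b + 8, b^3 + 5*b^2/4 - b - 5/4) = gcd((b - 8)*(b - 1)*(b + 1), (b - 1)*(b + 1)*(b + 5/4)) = b^2 - 1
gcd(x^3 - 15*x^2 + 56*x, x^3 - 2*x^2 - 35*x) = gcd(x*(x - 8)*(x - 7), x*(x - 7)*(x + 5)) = x^2 - 7*x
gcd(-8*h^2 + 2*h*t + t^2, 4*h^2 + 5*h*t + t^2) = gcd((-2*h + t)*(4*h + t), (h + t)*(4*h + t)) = 4*h + t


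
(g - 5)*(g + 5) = g^2 - 25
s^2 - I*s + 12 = (s - 4*I)*(s + 3*I)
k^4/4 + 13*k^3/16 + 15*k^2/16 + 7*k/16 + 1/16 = (k/4 + 1/4)*(k + 1/4)*(k + 1)^2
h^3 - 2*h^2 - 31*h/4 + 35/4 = (h - 7/2)*(h - 1)*(h + 5/2)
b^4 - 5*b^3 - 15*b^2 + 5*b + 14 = (b - 7)*(b - 1)*(b + 1)*(b + 2)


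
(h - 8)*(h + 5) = h^2 - 3*h - 40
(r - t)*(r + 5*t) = r^2 + 4*r*t - 5*t^2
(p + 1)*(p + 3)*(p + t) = p^3 + p^2*t + 4*p^2 + 4*p*t + 3*p + 3*t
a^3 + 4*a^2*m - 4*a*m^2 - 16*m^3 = (a - 2*m)*(a + 2*m)*(a + 4*m)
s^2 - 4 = (s - 2)*(s + 2)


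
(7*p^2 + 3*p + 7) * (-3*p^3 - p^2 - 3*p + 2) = -21*p^5 - 16*p^4 - 45*p^3 - 2*p^2 - 15*p + 14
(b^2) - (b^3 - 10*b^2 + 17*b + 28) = -b^3 + 11*b^2 - 17*b - 28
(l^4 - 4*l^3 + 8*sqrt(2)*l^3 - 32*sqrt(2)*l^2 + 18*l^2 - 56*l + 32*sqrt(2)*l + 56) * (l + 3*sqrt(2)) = l^5 - 4*l^4 + 11*sqrt(2)*l^4 - 44*sqrt(2)*l^3 + 66*l^3 - 248*l^2 + 86*sqrt(2)*l^2 - 168*sqrt(2)*l + 248*l + 168*sqrt(2)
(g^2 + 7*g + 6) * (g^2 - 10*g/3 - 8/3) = g^4 + 11*g^3/3 - 20*g^2 - 116*g/3 - 16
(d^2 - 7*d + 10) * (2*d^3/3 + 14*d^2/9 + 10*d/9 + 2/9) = 2*d^5/3 - 28*d^4/9 - 28*d^3/9 + 8*d^2 + 86*d/9 + 20/9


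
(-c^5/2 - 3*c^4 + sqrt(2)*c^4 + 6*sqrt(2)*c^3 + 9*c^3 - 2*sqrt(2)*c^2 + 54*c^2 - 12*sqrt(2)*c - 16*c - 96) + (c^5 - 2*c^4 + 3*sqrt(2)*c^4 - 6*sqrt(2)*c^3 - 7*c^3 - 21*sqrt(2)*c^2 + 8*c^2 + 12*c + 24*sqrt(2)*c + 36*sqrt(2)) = c^5/2 - 5*c^4 + 4*sqrt(2)*c^4 + 2*c^3 - 23*sqrt(2)*c^2 + 62*c^2 - 4*c + 12*sqrt(2)*c - 96 + 36*sqrt(2)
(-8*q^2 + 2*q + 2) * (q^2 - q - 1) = -8*q^4 + 10*q^3 + 8*q^2 - 4*q - 2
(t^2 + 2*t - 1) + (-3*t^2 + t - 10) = -2*t^2 + 3*t - 11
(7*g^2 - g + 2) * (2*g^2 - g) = 14*g^4 - 9*g^3 + 5*g^2 - 2*g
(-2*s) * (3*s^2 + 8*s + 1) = -6*s^3 - 16*s^2 - 2*s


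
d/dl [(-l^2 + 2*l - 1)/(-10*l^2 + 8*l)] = (3*l^2 - 5*l + 2)/(l^2*(25*l^2 - 40*l + 16))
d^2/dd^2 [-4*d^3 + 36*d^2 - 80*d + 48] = 72 - 24*d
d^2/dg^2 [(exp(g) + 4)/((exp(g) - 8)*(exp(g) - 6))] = (exp(4*g) + 30*exp(3*g) - 456*exp(2*g) + 688*exp(g) + 4992)*exp(g)/(exp(6*g) - 42*exp(5*g) + 732*exp(4*g) - 6776*exp(3*g) + 35136*exp(2*g) - 96768*exp(g) + 110592)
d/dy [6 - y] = -1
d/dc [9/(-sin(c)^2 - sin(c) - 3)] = 9*(2*sin(c) + 1)*cos(c)/(sin(c)^2 + sin(c) + 3)^2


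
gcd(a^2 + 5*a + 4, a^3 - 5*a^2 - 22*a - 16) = a + 1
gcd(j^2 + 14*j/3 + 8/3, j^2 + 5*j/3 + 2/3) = j + 2/3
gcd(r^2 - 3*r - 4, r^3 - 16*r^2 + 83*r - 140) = r - 4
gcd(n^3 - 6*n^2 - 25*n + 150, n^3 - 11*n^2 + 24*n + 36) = n - 6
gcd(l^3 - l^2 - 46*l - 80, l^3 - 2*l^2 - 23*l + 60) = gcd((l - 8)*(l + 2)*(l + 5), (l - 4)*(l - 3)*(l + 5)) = l + 5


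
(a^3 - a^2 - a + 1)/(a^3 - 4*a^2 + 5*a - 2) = (a + 1)/(a - 2)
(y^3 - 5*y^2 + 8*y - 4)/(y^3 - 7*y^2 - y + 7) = (y^2 - 4*y + 4)/(y^2 - 6*y - 7)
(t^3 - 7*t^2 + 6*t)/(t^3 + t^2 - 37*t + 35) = t*(t - 6)/(t^2 + 2*t - 35)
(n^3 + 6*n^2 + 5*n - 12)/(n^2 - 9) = (n^2 + 3*n - 4)/(n - 3)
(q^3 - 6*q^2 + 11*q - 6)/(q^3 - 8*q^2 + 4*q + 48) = (q^3 - 6*q^2 + 11*q - 6)/(q^3 - 8*q^2 + 4*q + 48)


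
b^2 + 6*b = b*(b + 6)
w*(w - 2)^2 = w^3 - 4*w^2 + 4*w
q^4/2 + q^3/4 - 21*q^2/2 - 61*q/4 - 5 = (q/2 + 1/2)*(q - 5)*(q + 1/2)*(q + 4)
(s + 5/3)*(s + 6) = s^2 + 23*s/3 + 10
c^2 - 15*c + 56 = (c - 8)*(c - 7)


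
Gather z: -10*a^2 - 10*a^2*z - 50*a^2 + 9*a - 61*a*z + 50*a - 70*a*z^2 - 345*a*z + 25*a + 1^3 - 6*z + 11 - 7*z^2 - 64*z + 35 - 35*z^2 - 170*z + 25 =-60*a^2 + 84*a + z^2*(-70*a - 42) + z*(-10*a^2 - 406*a - 240) + 72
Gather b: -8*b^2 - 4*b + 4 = -8*b^2 - 4*b + 4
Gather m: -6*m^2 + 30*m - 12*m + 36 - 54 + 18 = -6*m^2 + 18*m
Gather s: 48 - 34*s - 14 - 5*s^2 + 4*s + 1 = -5*s^2 - 30*s + 35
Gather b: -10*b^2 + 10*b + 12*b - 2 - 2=-10*b^2 + 22*b - 4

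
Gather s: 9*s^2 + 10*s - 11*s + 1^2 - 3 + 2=9*s^2 - s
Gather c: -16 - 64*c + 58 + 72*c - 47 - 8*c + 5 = 0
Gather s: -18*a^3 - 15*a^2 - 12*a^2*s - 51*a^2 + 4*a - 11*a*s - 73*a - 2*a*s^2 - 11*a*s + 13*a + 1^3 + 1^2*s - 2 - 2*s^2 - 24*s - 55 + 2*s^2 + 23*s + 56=-18*a^3 - 66*a^2 - 2*a*s^2 - 56*a + s*(-12*a^2 - 22*a)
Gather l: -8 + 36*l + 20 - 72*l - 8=4 - 36*l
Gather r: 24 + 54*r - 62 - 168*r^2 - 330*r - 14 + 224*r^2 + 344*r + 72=56*r^2 + 68*r + 20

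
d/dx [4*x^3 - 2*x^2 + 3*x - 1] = 12*x^2 - 4*x + 3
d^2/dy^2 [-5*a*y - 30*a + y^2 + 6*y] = 2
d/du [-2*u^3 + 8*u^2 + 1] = 2*u*(8 - 3*u)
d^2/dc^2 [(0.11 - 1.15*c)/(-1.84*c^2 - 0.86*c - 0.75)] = ((1.15*c - 0.11)*(3.68*c + 0.86)*(7.36*c + 1.72) - (12.696*c + 1.5732)*(1.84*c^2 + 0.86*c + 0.75))/(1.84*c^2 + 0.86*c + 0.75)^3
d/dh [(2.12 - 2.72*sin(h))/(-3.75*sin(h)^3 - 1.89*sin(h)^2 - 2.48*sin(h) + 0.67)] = (-20.4*sin(h)^3 + 18.7092*sin(h)^2 + 8.0136*sin(h) + 3.4352)*cos(h)/(14.0625*sin(h)^6 + 14.175*sin(h)^5 + 22.1721*sin(h)^4 + 4.3494*sin(h)^3 + 3.6178*sin(h)^2 - 3.3232*sin(h) + 0.4489)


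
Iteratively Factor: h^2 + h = (h)*(h + 1)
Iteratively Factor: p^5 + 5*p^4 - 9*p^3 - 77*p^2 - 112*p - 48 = (p + 1)*(p^4 + 4*p^3 - 13*p^2 - 64*p - 48) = (p + 1)*(p + 3)*(p^3 + p^2 - 16*p - 16) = (p + 1)*(p + 3)*(p + 4)*(p^2 - 3*p - 4) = (p - 4)*(p + 1)*(p + 3)*(p + 4)*(p + 1)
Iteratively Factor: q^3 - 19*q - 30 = (q + 3)*(q^2 - 3*q - 10) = (q + 2)*(q + 3)*(q - 5)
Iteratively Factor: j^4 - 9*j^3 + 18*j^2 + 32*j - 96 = (j - 4)*(j^3 - 5*j^2 - 2*j + 24) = (j - 4)^2*(j^2 - j - 6) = (j - 4)^2*(j - 3)*(j + 2)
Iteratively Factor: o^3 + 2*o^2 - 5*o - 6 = (o + 1)*(o^2 + o - 6) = (o + 1)*(o + 3)*(o - 2)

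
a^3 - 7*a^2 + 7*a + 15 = (a - 5)*(a - 3)*(a + 1)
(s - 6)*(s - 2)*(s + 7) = s^3 - s^2 - 44*s + 84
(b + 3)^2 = b^2 + 6*b + 9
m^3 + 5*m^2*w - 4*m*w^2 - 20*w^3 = (m - 2*w)*(m + 2*w)*(m + 5*w)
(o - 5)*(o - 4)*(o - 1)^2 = o^4 - 11*o^3 + 39*o^2 - 49*o + 20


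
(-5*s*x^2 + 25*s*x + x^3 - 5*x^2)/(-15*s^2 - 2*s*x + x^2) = x*(x - 5)/(3*s + x)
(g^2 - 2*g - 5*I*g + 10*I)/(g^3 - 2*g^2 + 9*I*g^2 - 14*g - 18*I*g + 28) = (g - 5*I)/(g^2 + 9*I*g - 14)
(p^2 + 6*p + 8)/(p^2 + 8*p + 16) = (p + 2)/(p + 4)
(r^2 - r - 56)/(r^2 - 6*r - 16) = (r + 7)/(r + 2)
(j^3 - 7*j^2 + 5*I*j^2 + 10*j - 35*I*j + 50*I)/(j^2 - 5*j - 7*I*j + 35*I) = (j^2 + j*(-2 + 5*I) - 10*I)/(j - 7*I)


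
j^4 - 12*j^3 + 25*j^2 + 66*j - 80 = (j - 8)*(j - 5)*(j - 1)*(j + 2)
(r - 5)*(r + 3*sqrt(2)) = r^2 - 5*r + 3*sqrt(2)*r - 15*sqrt(2)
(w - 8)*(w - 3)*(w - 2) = w^3 - 13*w^2 + 46*w - 48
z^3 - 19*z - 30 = (z - 5)*(z + 2)*(z + 3)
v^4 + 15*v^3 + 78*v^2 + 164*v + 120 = (v + 2)^2*(v + 5)*(v + 6)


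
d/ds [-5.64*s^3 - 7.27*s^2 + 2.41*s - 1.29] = -16.92*s^2 - 14.54*s + 2.41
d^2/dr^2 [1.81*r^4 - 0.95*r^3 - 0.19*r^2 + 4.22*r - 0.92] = 21.72*r^2 - 5.7*r - 0.38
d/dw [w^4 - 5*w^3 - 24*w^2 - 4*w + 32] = 4*w^3 - 15*w^2 - 48*w - 4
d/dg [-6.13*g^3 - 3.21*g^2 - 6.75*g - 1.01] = -18.39*g^2 - 6.42*g - 6.75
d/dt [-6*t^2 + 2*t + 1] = 2 - 12*t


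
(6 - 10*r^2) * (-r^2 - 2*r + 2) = 10*r^4 + 20*r^3 - 26*r^2 - 12*r + 12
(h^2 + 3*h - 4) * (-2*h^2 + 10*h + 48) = -2*h^4 + 4*h^3 + 86*h^2 + 104*h - 192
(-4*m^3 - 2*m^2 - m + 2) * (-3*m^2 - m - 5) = 12*m^5 + 10*m^4 + 25*m^3 + 5*m^2 + 3*m - 10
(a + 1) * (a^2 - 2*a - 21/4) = a^3 - a^2 - 29*a/4 - 21/4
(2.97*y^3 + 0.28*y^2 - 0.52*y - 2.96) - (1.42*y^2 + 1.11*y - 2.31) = 2.97*y^3 - 1.14*y^2 - 1.63*y - 0.65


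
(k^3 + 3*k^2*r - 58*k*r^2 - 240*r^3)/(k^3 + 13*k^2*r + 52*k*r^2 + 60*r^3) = (k - 8*r)/(k + 2*r)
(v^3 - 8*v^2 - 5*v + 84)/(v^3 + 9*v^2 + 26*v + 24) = (v^2 - 11*v + 28)/(v^2 + 6*v + 8)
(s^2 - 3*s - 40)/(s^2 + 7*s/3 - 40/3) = 3*(s - 8)/(3*s - 8)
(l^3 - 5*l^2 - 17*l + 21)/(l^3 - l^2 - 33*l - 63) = (l - 1)/(l + 3)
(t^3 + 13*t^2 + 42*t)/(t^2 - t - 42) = t*(t + 7)/(t - 7)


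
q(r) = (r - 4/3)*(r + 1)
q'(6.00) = 11.67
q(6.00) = 32.67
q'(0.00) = -0.33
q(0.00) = -1.33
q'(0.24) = 0.15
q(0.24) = -1.36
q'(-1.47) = -3.27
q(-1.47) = 1.32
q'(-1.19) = -2.71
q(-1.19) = 0.48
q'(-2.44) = -5.21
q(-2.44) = 5.43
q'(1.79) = 3.25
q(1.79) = 1.27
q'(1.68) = 3.03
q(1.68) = 0.93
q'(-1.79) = -3.91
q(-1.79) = 2.47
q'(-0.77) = -1.87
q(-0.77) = -0.48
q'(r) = 2*r - 1/3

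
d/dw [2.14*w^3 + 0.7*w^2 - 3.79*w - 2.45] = 6.42*w^2 + 1.4*w - 3.79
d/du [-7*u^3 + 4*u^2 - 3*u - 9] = -21*u^2 + 8*u - 3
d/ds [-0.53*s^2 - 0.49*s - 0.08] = -1.06*s - 0.49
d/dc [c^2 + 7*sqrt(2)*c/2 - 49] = 2*c + 7*sqrt(2)/2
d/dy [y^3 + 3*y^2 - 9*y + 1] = 3*y^2 + 6*y - 9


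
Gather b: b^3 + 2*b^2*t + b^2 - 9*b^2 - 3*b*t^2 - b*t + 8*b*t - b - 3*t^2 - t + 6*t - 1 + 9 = b^3 + b^2*(2*t - 8) + b*(-3*t^2 + 7*t - 1) - 3*t^2 + 5*t + 8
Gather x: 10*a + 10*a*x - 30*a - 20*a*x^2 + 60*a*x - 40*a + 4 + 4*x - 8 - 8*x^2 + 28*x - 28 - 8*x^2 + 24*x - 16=-60*a + x^2*(-20*a - 16) + x*(70*a + 56) - 48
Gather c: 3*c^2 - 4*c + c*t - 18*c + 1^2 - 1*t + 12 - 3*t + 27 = 3*c^2 + c*(t - 22) - 4*t + 40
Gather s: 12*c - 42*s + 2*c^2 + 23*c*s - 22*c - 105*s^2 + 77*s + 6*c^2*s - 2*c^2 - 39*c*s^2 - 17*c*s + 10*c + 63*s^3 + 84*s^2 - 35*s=63*s^3 + s^2*(-39*c - 21) + s*(6*c^2 + 6*c)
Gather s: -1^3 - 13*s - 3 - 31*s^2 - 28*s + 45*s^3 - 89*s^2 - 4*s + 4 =45*s^3 - 120*s^2 - 45*s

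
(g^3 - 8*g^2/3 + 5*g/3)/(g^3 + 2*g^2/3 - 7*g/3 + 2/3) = g*(3*g - 5)/(3*g^2 + 5*g - 2)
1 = 1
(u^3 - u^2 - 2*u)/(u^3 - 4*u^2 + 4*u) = (u + 1)/(u - 2)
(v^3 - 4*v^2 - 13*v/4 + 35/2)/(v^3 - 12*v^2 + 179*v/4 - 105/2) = (v + 2)/(v - 6)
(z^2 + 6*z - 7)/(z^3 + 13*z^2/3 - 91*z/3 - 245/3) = 3*(z - 1)/(3*z^2 - 8*z - 35)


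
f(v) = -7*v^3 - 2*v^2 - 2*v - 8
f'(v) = -21*v^2 - 4*v - 2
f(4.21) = -574.20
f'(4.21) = -391.05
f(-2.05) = 48.00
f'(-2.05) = -82.05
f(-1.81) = 30.58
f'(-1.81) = -63.56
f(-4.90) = 777.32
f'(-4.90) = -486.61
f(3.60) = -367.71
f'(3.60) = -288.56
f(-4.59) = 635.96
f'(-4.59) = -426.07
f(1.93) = -69.63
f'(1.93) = -87.94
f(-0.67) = -5.45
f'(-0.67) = -8.75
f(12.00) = -12416.00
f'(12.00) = -3074.00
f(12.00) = -12416.00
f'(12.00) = -3074.00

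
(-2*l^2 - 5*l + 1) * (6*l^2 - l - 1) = -12*l^4 - 28*l^3 + 13*l^2 + 4*l - 1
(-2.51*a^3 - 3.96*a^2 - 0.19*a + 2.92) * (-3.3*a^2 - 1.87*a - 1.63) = 8.283*a^5 + 17.7617*a^4 + 12.1235*a^3 - 2.8259*a^2 - 5.1507*a - 4.7596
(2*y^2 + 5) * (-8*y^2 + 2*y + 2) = -16*y^4 + 4*y^3 - 36*y^2 + 10*y + 10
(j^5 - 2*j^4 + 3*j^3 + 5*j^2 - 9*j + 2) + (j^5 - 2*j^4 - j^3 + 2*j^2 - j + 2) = 2*j^5 - 4*j^4 + 2*j^3 + 7*j^2 - 10*j + 4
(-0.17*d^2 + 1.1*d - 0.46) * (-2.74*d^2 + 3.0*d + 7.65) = 0.4658*d^4 - 3.524*d^3 + 3.2599*d^2 + 7.035*d - 3.519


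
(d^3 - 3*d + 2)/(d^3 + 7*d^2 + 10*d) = (d^2 - 2*d + 1)/(d*(d + 5))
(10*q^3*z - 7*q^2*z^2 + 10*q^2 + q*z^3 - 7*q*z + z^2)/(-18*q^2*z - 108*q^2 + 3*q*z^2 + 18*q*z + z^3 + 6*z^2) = (10*q^3*z - 7*q^2*z^2 + 10*q^2 + q*z^3 - 7*q*z + z^2)/(-18*q^2*z - 108*q^2 + 3*q*z^2 + 18*q*z + z^3 + 6*z^2)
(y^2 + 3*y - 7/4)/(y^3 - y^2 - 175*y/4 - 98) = (2*y - 1)/(2*y^2 - 9*y - 56)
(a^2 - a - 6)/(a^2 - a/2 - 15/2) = 2*(a + 2)/(2*a + 5)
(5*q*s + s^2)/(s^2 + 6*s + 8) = s*(5*q + s)/(s^2 + 6*s + 8)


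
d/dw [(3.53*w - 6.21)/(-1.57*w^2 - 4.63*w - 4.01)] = (5.5421*w^2 - 19.4994*w - 42.9076)/(2.4649*w^4 + 14.5382*w^3 + 34.0283*w^2 + 37.1326*w + 16.0801)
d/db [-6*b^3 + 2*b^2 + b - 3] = -18*b^2 + 4*b + 1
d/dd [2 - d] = -1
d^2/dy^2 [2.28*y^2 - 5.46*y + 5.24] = 4.56000000000000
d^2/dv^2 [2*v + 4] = 0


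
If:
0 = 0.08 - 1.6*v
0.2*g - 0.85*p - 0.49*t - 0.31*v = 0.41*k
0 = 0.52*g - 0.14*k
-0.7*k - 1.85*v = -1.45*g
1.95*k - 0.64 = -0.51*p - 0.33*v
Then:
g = -0.08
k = -0.30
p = 2.36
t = -3.92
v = 0.05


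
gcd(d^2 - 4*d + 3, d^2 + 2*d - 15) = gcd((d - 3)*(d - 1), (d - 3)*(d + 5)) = d - 3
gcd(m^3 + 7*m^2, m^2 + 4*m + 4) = 1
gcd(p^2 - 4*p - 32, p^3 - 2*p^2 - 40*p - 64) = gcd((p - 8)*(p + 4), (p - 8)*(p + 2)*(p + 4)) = p^2 - 4*p - 32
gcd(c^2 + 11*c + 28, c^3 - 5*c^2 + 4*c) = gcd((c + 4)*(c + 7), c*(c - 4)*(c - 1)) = 1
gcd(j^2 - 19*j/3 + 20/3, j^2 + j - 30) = j - 5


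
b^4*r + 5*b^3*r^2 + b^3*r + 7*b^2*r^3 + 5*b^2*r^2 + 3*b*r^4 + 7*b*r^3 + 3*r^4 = (b + r)^2*(b + 3*r)*(b*r + r)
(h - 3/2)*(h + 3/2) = h^2 - 9/4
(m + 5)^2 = m^2 + 10*m + 25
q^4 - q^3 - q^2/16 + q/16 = q*(q - 1)*(q - 1/4)*(q + 1/4)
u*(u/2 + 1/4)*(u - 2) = u^3/2 - 3*u^2/4 - u/2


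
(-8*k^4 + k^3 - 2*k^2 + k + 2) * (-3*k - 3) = 24*k^5 + 21*k^4 + 3*k^3 + 3*k^2 - 9*k - 6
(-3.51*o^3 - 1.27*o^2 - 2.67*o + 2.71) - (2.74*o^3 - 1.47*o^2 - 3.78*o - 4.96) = -6.25*o^3 + 0.2*o^2 + 1.11*o + 7.67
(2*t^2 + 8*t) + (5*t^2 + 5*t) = 7*t^2 + 13*t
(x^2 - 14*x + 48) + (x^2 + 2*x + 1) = 2*x^2 - 12*x + 49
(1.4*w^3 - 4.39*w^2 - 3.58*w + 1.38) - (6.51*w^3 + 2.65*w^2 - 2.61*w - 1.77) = -5.11*w^3 - 7.04*w^2 - 0.97*w + 3.15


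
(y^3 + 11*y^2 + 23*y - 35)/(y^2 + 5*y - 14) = (y^2 + 4*y - 5)/(y - 2)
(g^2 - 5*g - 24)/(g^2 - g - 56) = (g + 3)/(g + 7)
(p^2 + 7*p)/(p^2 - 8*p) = (p + 7)/(p - 8)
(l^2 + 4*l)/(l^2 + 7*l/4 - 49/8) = 8*l*(l + 4)/(8*l^2 + 14*l - 49)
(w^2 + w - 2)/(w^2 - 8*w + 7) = (w + 2)/(w - 7)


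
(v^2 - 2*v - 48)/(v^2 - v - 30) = (-v^2 + 2*v + 48)/(-v^2 + v + 30)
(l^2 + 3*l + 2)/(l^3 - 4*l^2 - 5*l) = (l + 2)/(l*(l - 5))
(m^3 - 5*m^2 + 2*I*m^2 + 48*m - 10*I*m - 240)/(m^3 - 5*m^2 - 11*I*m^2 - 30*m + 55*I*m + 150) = (m + 8*I)/(m - 5*I)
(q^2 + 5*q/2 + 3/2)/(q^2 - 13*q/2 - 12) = (q + 1)/(q - 8)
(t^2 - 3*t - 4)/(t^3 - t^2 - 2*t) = (t - 4)/(t*(t - 2))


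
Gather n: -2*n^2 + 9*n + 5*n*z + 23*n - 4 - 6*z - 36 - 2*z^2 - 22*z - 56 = -2*n^2 + n*(5*z + 32) - 2*z^2 - 28*z - 96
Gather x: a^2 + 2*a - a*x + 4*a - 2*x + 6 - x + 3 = a^2 + 6*a + x*(-a - 3) + 9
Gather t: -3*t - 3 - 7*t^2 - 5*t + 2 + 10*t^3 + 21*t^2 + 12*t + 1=10*t^3 + 14*t^2 + 4*t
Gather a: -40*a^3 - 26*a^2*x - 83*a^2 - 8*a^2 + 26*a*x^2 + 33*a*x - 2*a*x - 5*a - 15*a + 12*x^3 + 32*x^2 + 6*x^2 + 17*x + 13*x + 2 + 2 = -40*a^3 + a^2*(-26*x - 91) + a*(26*x^2 + 31*x - 20) + 12*x^3 + 38*x^2 + 30*x + 4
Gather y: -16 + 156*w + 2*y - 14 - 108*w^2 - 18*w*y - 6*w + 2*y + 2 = -108*w^2 + 150*w + y*(4 - 18*w) - 28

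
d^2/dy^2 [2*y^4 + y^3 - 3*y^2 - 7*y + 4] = 24*y^2 + 6*y - 6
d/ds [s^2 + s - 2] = 2*s + 1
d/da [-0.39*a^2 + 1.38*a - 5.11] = 1.38 - 0.78*a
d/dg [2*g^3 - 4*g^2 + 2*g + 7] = 6*g^2 - 8*g + 2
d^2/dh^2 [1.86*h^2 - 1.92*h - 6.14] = 3.72000000000000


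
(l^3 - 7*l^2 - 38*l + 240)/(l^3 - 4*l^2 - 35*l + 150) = (l - 8)/(l - 5)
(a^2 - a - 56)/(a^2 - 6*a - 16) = (a + 7)/(a + 2)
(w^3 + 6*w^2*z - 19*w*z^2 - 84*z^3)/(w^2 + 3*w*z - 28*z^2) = w + 3*z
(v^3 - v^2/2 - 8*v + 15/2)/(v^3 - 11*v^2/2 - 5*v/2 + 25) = (v^2 + 2*v - 3)/(v^2 - 3*v - 10)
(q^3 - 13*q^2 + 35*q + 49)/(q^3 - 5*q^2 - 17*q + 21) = (q^2 - 6*q - 7)/(q^2 + 2*q - 3)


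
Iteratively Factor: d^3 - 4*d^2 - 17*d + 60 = (d - 3)*(d^2 - d - 20) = (d - 3)*(d + 4)*(d - 5)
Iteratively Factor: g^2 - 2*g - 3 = (g - 3)*(g + 1)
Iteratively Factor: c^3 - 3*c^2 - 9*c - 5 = (c - 5)*(c^2 + 2*c + 1) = (c - 5)*(c + 1)*(c + 1)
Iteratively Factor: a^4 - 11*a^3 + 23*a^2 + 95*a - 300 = (a + 3)*(a^3 - 14*a^2 + 65*a - 100) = (a - 4)*(a + 3)*(a^2 - 10*a + 25) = (a - 5)*(a - 4)*(a + 3)*(a - 5)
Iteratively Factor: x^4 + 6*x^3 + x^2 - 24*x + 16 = (x - 1)*(x^3 + 7*x^2 + 8*x - 16) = (x - 1)^2*(x^2 + 8*x + 16) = (x - 1)^2*(x + 4)*(x + 4)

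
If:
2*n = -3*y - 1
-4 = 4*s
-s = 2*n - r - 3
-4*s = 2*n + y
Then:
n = 13/4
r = 5/2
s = -1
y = -5/2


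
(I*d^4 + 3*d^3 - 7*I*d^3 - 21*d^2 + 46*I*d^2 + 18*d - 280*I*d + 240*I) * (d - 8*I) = I*d^5 + 11*d^4 - 7*I*d^4 - 77*d^3 + 22*I*d^3 + 386*d^2 - 112*I*d^2 - 2240*d + 96*I*d + 1920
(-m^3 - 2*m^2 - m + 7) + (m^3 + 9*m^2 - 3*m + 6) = 7*m^2 - 4*m + 13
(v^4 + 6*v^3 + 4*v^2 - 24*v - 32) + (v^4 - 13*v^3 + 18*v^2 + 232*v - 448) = 2*v^4 - 7*v^3 + 22*v^2 + 208*v - 480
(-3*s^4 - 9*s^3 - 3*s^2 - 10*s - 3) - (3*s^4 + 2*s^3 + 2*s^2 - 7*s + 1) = -6*s^4 - 11*s^3 - 5*s^2 - 3*s - 4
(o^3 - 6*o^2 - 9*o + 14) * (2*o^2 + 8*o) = 2*o^5 - 4*o^4 - 66*o^3 - 44*o^2 + 112*o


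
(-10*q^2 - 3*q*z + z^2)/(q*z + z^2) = (-10*q^2 - 3*q*z + z^2)/(z*(q + z))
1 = 1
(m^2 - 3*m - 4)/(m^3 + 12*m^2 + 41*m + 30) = (m - 4)/(m^2 + 11*m + 30)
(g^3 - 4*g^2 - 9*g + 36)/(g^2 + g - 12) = (g^2 - g - 12)/(g + 4)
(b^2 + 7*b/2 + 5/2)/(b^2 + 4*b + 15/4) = 2*(b + 1)/(2*b + 3)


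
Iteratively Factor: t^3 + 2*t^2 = (t)*(t^2 + 2*t) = t^2*(t + 2)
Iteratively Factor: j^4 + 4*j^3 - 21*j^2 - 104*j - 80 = (j + 4)*(j^3 - 21*j - 20) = (j - 5)*(j + 4)*(j^2 + 5*j + 4) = (j - 5)*(j + 4)^2*(j + 1)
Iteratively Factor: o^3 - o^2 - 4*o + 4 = (o - 1)*(o^2 - 4) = (o - 2)*(o - 1)*(o + 2)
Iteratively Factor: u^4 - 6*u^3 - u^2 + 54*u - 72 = (u - 2)*(u^3 - 4*u^2 - 9*u + 36) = (u - 4)*(u - 2)*(u^2 - 9) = (u - 4)*(u - 2)*(u + 3)*(u - 3)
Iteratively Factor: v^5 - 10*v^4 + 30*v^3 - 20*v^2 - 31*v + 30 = (v - 1)*(v^4 - 9*v^3 + 21*v^2 + v - 30) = (v - 1)*(v + 1)*(v^3 - 10*v^2 + 31*v - 30) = (v - 2)*(v - 1)*(v + 1)*(v^2 - 8*v + 15) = (v - 3)*(v - 2)*(v - 1)*(v + 1)*(v - 5)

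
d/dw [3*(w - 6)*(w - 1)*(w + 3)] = 9*w^2 - 24*w - 45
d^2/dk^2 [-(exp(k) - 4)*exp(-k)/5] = 4*exp(-k)/5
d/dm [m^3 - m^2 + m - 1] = 3*m^2 - 2*m + 1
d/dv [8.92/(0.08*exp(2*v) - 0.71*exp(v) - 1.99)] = (6.3332 - 1.4272*exp(v))*exp(v)/(-0.08*exp(2*v) + 0.71*exp(v) + 1.99)^2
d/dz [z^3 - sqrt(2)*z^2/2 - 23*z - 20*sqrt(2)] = 3*z^2 - sqrt(2)*z - 23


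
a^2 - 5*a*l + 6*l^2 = (a - 3*l)*(a - 2*l)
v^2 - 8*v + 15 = (v - 5)*(v - 3)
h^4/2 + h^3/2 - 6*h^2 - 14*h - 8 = (h/2 + 1)*(h - 4)*(h + 1)*(h + 2)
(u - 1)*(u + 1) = u^2 - 1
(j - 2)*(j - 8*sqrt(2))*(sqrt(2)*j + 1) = sqrt(2)*j^3 - 15*j^2 - 2*sqrt(2)*j^2 - 8*sqrt(2)*j + 30*j + 16*sqrt(2)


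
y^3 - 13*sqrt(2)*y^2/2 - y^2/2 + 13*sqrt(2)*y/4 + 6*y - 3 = (y - 1/2)*(y - 6*sqrt(2))*(y - sqrt(2)/2)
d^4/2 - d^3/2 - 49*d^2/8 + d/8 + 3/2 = (d/2 + 1/4)*(d - 4)*(d - 1/2)*(d + 3)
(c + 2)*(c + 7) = c^2 + 9*c + 14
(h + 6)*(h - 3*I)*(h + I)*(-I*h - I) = -I*h^4 - 2*h^3 - 7*I*h^3 - 14*h^2 - 9*I*h^2 - 12*h - 21*I*h - 18*I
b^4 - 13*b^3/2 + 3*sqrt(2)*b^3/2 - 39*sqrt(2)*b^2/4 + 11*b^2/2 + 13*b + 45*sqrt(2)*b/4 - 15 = (b - 5)*(b - 3/2)*(b - sqrt(2)/2)*(b + 2*sqrt(2))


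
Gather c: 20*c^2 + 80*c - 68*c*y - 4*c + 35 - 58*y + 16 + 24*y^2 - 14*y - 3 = 20*c^2 + c*(76 - 68*y) + 24*y^2 - 72*y + 48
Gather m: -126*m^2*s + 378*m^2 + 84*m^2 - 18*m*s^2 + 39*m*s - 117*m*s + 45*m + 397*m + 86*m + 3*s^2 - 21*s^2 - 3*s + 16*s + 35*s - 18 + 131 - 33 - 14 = m^2*(462 - 126*s) + m*(-18*s^2 - 78*s + 528) - 18*s^2 + 48*s + 66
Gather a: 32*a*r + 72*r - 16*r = 32*a*r + 56*r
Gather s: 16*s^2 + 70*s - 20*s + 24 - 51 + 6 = 16*s^2 + 50*s - 21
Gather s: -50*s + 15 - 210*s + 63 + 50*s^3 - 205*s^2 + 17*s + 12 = 50*s^3 - 205*s^2 - 243*s + 90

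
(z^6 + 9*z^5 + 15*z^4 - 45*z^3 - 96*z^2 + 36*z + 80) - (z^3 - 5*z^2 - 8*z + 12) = z^6 + 9*z^5 + 15*z^4 - 46*z^3 - 91*z^2 + 44*z + 68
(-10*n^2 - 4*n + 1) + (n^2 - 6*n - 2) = -9*n^2 - 10*n - 1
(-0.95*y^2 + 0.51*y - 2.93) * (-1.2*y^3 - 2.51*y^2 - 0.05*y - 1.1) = 1.14*y^5 + 1.7725*y^4 + 2.2834*y^3 + 8.3738*y^2 - 0.4145*y + 3.223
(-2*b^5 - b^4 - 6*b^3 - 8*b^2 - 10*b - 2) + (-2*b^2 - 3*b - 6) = -2*b^5 - b^4 - 6*b^3 - 10*b^2 - 13*b - 8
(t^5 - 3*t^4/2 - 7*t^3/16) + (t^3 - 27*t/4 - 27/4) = t^5 - 3*t^4/2 + 9*t^3/16 - 27*t/4 - 27/4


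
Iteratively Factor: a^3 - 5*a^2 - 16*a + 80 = (a - 4)*(a^2 - a - 20) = (a - 5)*(a - 4)*(a + 4)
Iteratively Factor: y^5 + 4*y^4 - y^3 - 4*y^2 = (y - 1)*(y^4 + 5*y^3 + 4*y^2) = y*(y - 1)*(y^3 + 5*y^2 + 4*y) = y*(y - 1)*(y + 1)*(y^2 + 4*y) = y*(y - 1)*(y + 1)*(y + 4)*(y)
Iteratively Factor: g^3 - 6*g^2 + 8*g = (g - 2)*(g^2 - 4*g) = (g - 4)*(g - 2)*(g)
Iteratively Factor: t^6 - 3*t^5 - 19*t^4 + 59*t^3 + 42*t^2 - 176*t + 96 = (t + 4)*(t^5 - 7*t^4 + 9*t^3 + 23*t^2 - 50*t + 24) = (t - 1)*(t + 4)*(t^4 - 6*t^3 + 3*t^2 + 26*t - 24) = (t - 3)*(t - 1)*(t + 4)*(t^3 - 3*t^2 - 6*t + 8) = (t - 3)*(t - 1)^2*(t + 4)*(t^2 - 2*t - 8) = (t - 4)*(t - 3)*(t - 1)^2*(t + 4)*(t + 2)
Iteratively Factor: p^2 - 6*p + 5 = (p - 5)*(p - 1)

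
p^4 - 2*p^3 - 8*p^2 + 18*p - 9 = (p - 3)*(p - 1)^2*(p + 3)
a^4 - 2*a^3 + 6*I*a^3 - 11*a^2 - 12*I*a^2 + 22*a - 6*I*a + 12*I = (a - 2)*(a + I)*(a + 2*I)*(a + 3*I)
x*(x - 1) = x^2 - x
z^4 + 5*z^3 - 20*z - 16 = (z - 2)*(z + 1)*(z + 2)*(z + 4)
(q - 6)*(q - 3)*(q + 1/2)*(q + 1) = q^4 - 15*q^3/2 + 5*q^2 + 45*q/2 + 9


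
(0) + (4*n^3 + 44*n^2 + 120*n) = 4*n^3 + 44*n^2 + 120*n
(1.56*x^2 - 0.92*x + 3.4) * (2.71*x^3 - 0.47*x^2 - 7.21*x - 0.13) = 4.2276*x^5 - 3.2264*x^4 - 1.6012*x^3 + 4.8324*x^2 - 24.3944*x - 0.442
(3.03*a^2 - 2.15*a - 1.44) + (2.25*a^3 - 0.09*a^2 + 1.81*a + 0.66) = 2.25*a^3 + 2.94*a^2 - 0.34*a - 0.78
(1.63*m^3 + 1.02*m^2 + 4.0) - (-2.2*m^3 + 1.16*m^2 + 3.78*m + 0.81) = 3.83*m^3 - 0.14*m^2 - 3.78*m + 3.19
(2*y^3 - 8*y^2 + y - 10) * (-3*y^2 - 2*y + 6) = -6*y^5 + 20*y^4 + 25*y^3 - 20*y^2 + 26*y - 60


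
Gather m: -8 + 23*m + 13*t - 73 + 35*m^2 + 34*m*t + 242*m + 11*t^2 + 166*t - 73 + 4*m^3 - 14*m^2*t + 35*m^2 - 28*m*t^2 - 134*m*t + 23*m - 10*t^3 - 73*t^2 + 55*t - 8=4*m^3 + m^2*(70 - 14*t) + m*(-28*t^2 - 100*t + 288) - 10*t^3 - 62*t^2 + 234*t - 162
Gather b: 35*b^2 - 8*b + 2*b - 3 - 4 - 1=35*b^2 - 6*b - 8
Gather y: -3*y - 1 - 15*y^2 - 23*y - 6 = -15*y^2 - 26*y - 7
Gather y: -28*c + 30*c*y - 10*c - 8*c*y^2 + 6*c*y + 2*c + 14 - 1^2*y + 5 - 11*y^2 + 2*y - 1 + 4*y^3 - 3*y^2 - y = 36*c*y - 36*c + 4*y^3 + y^2*(-8*c - 14) + 18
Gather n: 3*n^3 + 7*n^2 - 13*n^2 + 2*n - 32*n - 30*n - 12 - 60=3*n^3 - 6*n^2 - 60*n - 72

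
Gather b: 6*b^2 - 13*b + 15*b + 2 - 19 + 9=6*b^2 + 2*b - 8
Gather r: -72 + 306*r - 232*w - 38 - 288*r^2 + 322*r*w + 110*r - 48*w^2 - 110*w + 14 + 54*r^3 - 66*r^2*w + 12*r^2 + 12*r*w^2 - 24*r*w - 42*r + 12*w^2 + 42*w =54*r^3 + r^2*(-66*w - 276) + r*(12*w^2 + 298*w + 374) - 36*w^2 - 300*w - 96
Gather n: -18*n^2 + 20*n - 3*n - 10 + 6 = -18*n^2 + 17*n - 4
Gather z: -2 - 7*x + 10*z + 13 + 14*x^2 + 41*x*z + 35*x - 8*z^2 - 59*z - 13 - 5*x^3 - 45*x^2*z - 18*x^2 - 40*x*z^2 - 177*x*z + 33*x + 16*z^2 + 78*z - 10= -5*x^3 - 4*x^2 + 61*x + z^2*(8 - 40*x) + z*(-45*x^2 - 136*x + 29) - 12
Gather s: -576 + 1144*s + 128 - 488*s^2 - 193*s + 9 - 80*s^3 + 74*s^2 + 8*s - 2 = -80*s^3 - 414*s^2 + 959*s - 441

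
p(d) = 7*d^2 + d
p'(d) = 14*d + 1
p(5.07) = 185.00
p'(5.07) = 71.98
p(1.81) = 24.74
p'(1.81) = 26.34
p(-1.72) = 18.99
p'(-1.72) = -23.08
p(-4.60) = 143.52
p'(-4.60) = -63.40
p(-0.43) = 0.86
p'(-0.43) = -5.02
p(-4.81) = 157.14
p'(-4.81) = -66.34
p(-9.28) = 593.55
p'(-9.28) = -128.92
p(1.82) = 25.01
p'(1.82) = 26.48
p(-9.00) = 558.00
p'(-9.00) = -125.00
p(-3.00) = 60.00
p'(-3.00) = -41.00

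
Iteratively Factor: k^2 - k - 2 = (k - 2)*(k + 1)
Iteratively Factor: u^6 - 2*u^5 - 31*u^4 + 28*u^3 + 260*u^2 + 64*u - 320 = (u - 1)*(u^5 - u^4 - 32*u^3 - 4*u^2 + 256*u + 320) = (u - 1)*(u + 2)*(u^4 - 3*u^3 - 26*u^2 + 48*u + 160) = (u - 4)*(u - 1)*(u + 2)*(u^3 + u^2 - 22*u - 40) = (u - 4)*(u - 1)*(u + 2)^2*(u^2 - u - 20) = (u - 5)*(u - 4)*(u - 1)*(u + 2)^2*(u + 4)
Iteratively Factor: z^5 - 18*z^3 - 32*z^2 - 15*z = (z - 5)*(z^4 + 5*z^3 + 7*z^2 + 3*z) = (z - 5)*(z + 1)*(z^3 + 4*z^2 + 3*z) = (z - 5)*(z + 1)^2*(z^2 + 3*z) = z*(z - 5)*(z + 1)^2*(z + 3)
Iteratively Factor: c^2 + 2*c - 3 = (c - 1)*(c + 3)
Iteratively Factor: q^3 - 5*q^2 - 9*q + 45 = (q + 3)*(q^2 - 8*q + 15) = (q - 5)*(q + 3)*(q - 3)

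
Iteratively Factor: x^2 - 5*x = (x)*(x - 5)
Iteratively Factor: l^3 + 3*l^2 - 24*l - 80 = (l - 5)*(l^2 + 8*l + 16) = (l - 5)*(l + 4)*(l + 4)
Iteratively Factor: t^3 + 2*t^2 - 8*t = (t - 2)*(t^2 + 4*t) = t*(t - 2)*(t + 4)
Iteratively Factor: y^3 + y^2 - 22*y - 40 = (y + 2)*(y^2 - y - 20) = (y + 2)*(y + 4)*(y - 5)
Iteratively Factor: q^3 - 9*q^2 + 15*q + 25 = (q + 1)*(q^2 - 10*q + 25) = (q - 5)*(q + 1)*(q - 5)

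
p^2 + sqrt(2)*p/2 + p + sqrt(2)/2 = (p + 1)*(p + sqrt(2)/2)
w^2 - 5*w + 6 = (w - 3)*(w - 2)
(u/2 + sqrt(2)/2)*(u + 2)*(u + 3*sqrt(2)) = u^3/2 + u^2 + 2*sqrt(2)*u^2 + 3*u + 4*sqrt(2)*u + 6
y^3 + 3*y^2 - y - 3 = (y - 1)*(y + 1)*(y + 3)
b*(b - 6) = b^2 - 6*b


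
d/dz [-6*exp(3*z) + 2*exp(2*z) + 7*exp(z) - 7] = (-18*exp(2*z) + 4*exp(z) + 7)*exp(z)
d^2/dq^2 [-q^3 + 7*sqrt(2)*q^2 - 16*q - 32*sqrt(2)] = -6*q + 14*sqrt(2)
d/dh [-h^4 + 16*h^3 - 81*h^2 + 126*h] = -4*h^3 + 48*h^2 - 162*h + 126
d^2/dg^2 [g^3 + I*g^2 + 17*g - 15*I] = 6*g + 2*I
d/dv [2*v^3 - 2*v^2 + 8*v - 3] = 6*v^2 - 4*v + 8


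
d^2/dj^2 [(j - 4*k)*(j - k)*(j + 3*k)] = 6*j - 4*k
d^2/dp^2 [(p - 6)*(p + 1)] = 2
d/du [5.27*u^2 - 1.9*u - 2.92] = 10.54*u - 1.9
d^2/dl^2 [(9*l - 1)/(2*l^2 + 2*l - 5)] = 4*(2*(2*l + 1)^2*(9*l - 1) - (27*l + 8)*(2*l^2 + 2*l - 5))/(2*l^2 + 2*l - 5)^3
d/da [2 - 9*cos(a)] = 9*sin(a)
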